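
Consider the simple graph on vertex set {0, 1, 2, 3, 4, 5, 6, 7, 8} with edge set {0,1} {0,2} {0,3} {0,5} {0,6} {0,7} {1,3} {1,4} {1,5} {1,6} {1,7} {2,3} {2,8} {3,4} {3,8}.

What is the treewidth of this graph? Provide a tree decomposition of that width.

Every bag has size at most 3, so the width is 3 − 1 = 2 and tw(G) ≤ 2. For the lower bound, the 3 vertices {0, 1, 3} are pairwise adjacent, and any tree decomposition puts a clique entirely inside one bag — forcing width ≥ 2. Combining the bounds, tw(G) = 2.

Treewidth 2.
One such decomposition:
Bags: B1 = {0, 1, 6}  B2 = {0, 1, 3}  B3 = {0, 1, 7}  B4 = {1, 3, 4}  B5 = {0, 2, 3}  B6 = {0, 1, 5}  B7 = {2, 3, 8}
Tree: B1–B2, B1–B3, B2–B4, B2–B5, B3–B6, B5–B7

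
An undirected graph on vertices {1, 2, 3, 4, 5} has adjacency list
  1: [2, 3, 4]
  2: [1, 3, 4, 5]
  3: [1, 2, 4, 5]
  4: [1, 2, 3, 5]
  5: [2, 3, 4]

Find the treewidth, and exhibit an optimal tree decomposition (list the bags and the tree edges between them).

Treewidth 3.
Bags: B1 = {1, 2, 3, 4}  B2 = {2, 3, 4, 5}
Tree: B1–B2

Every bag has size at most 4, so the width is 4 − 1 = 3 and tw(G) ≤ 3. For the lower bound, the 4 vertices {1, 2, 3, 4} are pairwise adjacent, and any tree decomposition puts a clique entirely inside one bag — forcing width ≥ 3. The upper and lower bounds meet at 3, so that is the treewidth.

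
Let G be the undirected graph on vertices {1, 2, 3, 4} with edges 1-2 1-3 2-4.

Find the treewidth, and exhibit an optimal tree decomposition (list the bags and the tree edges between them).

Treewidth 1.
One optimal decomposition is:
Bags: B1 = {1, 2}  B2 = {2, 4}  B3 = {1, 3}
Tree: B1–B2, B1–B3

Every bag has size at most 2, so the width is 2 − 1 = 1 and tw(G) ≤ 1. G has an edge, so its treewidth is at least 1. Hence tw(G) = 1 exactly.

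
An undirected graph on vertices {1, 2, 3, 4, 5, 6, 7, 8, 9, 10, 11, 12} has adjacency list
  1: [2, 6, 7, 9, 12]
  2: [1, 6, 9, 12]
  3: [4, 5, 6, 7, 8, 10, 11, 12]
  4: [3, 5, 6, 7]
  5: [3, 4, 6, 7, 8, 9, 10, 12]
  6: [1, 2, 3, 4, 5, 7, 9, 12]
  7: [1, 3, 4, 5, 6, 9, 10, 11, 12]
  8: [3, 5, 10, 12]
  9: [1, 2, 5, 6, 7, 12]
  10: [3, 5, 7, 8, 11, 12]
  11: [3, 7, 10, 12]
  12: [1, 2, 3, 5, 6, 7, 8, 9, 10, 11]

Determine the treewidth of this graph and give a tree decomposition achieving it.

Treewidth 4.
One optimal decomposition is:
Bags: B1 = {3, 5, 6, 7, 12}  B2 = {3, 5, 7, 10, 12}  B3 = {3, 5, 8, 10, 12}  B4 = {5, 6, 7, 9, 12}  B5 = {3, 7, 10, 11, 12}  B6 = {1, 6, 7, 9, 12}  B7 = {1, 2, 6, 9, 12}  B8 = {3, 4, 5, 6, 7}
Tree: B1–B2, B2–B3, B1–B4, B2–B5, B4–B6, B6–B7, B1–B8

Every bag has size at most 5, so the width is 5 − 1 = 4 and tw(G) ≤ 4. On the other hand G contains the 5-clique {3, 4, 5, 6, 7}. A clique must lie in a single bag of any decomposition, so no decomposition can have width below 4. Hence tw(G) = 4 exactly.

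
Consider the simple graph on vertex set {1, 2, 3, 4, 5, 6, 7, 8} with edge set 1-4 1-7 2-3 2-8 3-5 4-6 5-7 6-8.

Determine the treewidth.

A width-2 tree decomposition is:
Bags: B1 = {3, 5, 7}  B2 = {1, 3, 7}  B3 = {1, 3, 4}  B4 = {3, 4, 6}  B5 = {3, 6, 8}  B6 = {2, 3, 8}
Tree: B1–B2, B2–B3, B3–B4, B4–B5, B5–B6
Each bag holds 3 vertices, so the decomposition has width 2, which upper-bounds the treewidth. The edges 3–5–7–1–4–6–8–2–3 form a cycle, so G is not a tree and its treewidth is at least 2. Therefore the treewidth is 2.

2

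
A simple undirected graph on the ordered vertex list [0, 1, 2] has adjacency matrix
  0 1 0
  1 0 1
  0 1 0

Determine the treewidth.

A width-1 tree decomposition is:
Bags: B1 = {1, 2}  B2 = {0, 1}
Tree: B1–B2
The largest bag has 2 vertices, giving width 1; this decomposition certifies tw(G) ≤ 1. Since G has at least one edge (e.g. 2–1), it is not an edgeless graph, so tw(G) ≥ 1. Combining the bounds, tw(G) = 1.

1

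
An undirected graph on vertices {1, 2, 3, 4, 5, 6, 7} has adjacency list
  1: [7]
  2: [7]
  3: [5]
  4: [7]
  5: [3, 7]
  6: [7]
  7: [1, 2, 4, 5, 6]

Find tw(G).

1

A width-1 tree decomposition is:
Bags: B1 = {5, 7}  B2 = {3, 5}  B3 = {6, 7}  B4 = {1, 7}  B5 = {2, 7}  B6 = {4, 7}
Tree: B1–B2, B1–B3, B3–B4, B3–B5, B4–B6
Every bag has size at most 2, so the width is 2 − 1 = 1 and tw(G) ≤ 1. Any graph with an edge has treewidth ≥ 1, and G has the edge 7–5. Hence tw(G) = 1 exactly.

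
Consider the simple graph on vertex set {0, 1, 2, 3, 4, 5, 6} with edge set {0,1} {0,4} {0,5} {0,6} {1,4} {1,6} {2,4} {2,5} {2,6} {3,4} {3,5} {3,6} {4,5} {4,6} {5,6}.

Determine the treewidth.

3

A width-3 tree decomposition is:
Bags: B1 = {0, 1, 4, 6}  B2 = {0, 4, 5, 6}  B3 = {3, 4, 5, 6}  B4 = {2, 4, 5, 6}
Tree: B1–B2, B2–B3, B3–B4
Every bag has size at most 4, so the width is 4 − 1 = 3 and tw(G) ≤ 3. On the other hand G contains the 4-clique {0, 1, 4, 6}. A clique must lie in a single bag of any decomposition, so no decomposition can have width below 3. Hence tw(G) = 3 exactly.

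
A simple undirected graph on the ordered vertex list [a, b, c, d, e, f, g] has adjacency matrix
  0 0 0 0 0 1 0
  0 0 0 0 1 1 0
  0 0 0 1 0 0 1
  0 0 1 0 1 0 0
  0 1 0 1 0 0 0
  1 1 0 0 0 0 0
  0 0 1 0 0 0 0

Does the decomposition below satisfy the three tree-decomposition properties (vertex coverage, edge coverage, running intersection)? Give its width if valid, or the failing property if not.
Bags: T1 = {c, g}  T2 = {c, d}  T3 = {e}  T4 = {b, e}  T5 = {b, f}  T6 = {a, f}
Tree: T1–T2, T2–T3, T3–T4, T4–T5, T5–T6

No — edge (d,e) lies in no bag.

A tree decomposition must satisfy three properties: every vertex lies in some bag; for every edge, both endpoints lie together in some bag; and for every vertex, the bags containing it form a connected subtree. Here edge (d,e) lies in no bag, so the decomposition is invalid.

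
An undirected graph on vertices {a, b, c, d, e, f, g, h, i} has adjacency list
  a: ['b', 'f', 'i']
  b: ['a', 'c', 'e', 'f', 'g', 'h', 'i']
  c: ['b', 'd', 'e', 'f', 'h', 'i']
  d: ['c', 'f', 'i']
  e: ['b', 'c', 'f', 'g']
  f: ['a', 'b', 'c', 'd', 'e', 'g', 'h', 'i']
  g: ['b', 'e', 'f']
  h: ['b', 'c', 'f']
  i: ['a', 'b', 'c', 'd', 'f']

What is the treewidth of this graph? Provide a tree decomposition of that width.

The largest bag has 4 vertices, giving width 3; this decomposition certifies tw(G) ≤ 3. For the lower bound, the 4 vertices {c, d, f, i} are pairwise adjacent, and any tree decomposition puts a clique entirely inside one bag — forcing width ≥ 3. Hence tw(G) = 3 exactly.

Treewidth 3.
One optimal decomposition is:
Bags: B1 = {b, c, e, f}  B2 = {b, c, f, h}  B3 = {b, c, f, i}  B4 = {b, e, f, g}  B5 = {c, d, f, i}  B6 = {a, b, f, i}
Tree: B1–B2, B1–B3, B1–B4, B3–B5, B3–B6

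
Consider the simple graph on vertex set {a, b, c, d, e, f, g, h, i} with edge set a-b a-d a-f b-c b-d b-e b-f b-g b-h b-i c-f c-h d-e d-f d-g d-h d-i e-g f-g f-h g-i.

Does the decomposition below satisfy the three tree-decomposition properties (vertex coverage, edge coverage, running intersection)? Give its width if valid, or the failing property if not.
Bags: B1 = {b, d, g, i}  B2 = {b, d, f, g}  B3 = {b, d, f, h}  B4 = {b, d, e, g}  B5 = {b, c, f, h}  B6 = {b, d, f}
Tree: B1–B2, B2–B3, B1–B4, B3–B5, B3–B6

A tree decomposition must satisfy three properties: every vertex lies in some bag; for every edge, both endpoints lie together in some bag; and for every vertex, the bags containing it form a connected subtree. Here vertex a appears in no bag, so the decomposition is invalid.

No — vertex a appears in no bag.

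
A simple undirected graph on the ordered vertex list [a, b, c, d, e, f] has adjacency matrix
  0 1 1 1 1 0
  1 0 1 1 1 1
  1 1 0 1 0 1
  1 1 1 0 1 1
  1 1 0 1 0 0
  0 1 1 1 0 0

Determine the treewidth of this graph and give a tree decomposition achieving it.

Each bag holds 4 vertices, so the decomposition has width 3, which upper-bounds the treewidth. For the lower bound, the 4 vertices {b, c, d, f} are pairwise adjacent, and any tree decomposition puts a clique entirely inside one bag — forcing width ≥ 3. Combining the bounds, tw(G) = 3.

Treewidth 3.
One optimal decomposition is:
Bags: B1 = {a, b, d, e}  B2 = {a, b, c, d}  B3 = {b, c, d, f}
Tree: B1–B2, B2–B3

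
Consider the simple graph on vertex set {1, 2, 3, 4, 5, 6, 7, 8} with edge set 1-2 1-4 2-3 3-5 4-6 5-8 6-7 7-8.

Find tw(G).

2

A width-2 tree decomposition is:
Bags: B1 = {1, 4, 6}  B2 = {1, 2, 6}  B3 = {2, 3, 6}  B4 = {3, 5, 6}  B5 = {5, 6, 8}  B6 = {6, 7, 8}
Tree: B1–B2, B2–B3, B3–B4, B4–B5, B5–B6
The largest bag has 3 vertices, giving width 2; this decomposition certifies tw(G) ≤ 2. The edges 6–4–1–2–3–5–8–7–6 form a cycle, so G is not a tree and its treewidth is at least 2. Therefore the treewidth is 2.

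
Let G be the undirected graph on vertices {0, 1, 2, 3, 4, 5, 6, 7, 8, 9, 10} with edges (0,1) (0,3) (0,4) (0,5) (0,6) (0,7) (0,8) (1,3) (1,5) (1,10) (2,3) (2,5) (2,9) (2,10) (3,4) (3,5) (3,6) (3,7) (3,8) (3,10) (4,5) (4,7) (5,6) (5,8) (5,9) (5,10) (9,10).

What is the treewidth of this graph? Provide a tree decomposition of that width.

Treewidth 3.
One such decomposition:
Bags: B1 = {0, 3, 4, 5}  B2 = {0, 3, 5, 8}  B3 = {0, 1, 3, 5}  B4 = {1, 3, 5, 10}  B5 = {0, 3, 4, 7}  B6 = {0, 3, 5, 6}  B7 = {2, 3, 5, 10}  B8 = {2, 5, 9, 10}
Tree: B1–B2, B1–B3, B3–B4, B1–B5, B1–B6, B4–B7, B7–B8

The largest bag has 4 vertices, giving width 3; this decomposition certifies tw(G) ≤ 3. On the other hand G contains the 4-clique {2, 5, 9, 10}. A clique must lie in a single bag of any decomposition, so no decomposition can have width below 3. Hence tw(G) = 3 exactly.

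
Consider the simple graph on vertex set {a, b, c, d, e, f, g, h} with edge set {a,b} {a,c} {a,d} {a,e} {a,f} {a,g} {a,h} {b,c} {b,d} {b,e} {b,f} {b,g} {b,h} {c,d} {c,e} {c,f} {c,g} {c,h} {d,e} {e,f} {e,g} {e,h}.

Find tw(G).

4

A width-4 tree decomposition is:
Bags: B1 = {a, b, c, e, g}  B2 = {a, b, c, e, h}  B3 = {a, b, c, e, f}  B4 = {a, b, c, d, e}
Tree: B1–B2, B2–B3, B1–B4
Each bag holds 5 vertices, so the decomposition has width 4, which upper-bounds the treewidth. Conversely, {a, b, c, d, e} is a clique of size 5, and the vertices of any clique must share a bag in every tree decomposition; so some bag has ≥ 5 vertices and tw(G) ≥ 4. Hence tw(G) = 4 exactly.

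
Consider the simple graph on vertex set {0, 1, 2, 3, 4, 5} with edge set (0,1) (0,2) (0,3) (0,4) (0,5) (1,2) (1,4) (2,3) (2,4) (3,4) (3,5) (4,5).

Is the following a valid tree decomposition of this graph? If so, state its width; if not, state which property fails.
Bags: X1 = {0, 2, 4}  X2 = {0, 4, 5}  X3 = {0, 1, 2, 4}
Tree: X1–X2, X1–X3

A tree decomposition must satisfy three properties: every vertex lies in some bag; for every edge, both endpoints lie together in some bag; and for every vertex, the bags containing it form a connected subtree. Here vertex 3 appears in no bag, so the decomposition is invalid.

No — vertex 3 appears in no bag.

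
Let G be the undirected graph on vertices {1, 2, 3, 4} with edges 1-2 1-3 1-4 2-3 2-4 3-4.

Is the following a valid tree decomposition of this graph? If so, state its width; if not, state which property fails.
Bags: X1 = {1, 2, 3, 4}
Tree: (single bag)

Yes; width 3.

Checking the three conditions: (i) the bags cover all of {1, 2, 3, 4}; (ii) for each edge, some bag contains both endpoints; (iii) the bags containing any fixed vertex form a subtree. All hold, so the decomposition is valid with width 4 − 1 = 3.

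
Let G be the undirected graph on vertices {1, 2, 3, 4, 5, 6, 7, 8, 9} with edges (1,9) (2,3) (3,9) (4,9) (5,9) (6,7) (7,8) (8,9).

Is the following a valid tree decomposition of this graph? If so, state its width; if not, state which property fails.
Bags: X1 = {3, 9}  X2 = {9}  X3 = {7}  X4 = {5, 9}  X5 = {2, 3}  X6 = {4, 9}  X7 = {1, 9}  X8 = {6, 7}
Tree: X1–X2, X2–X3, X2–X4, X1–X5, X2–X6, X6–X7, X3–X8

A tree decomposition must satisfy three properties: every vertex lies in some bag; for every edge, both endpoints lie together in some bag; and for every vertex, the bags containing it form a connected subtree. Here vertex 8 appears in no bag, so the decomposition is invalid.

No — vertex 8 appears in no bag.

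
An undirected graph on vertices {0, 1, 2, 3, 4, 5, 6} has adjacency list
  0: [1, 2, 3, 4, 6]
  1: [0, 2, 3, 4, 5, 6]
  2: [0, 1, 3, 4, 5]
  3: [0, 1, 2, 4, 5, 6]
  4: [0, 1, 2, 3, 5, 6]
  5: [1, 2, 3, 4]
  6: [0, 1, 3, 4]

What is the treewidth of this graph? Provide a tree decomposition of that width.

Each bag holds 5 vertices, so the decomposition has width 4, which upper-bounds the treewidth. For the lower bound, the 5 vertices {0, 1, 2, 3, 4} are pairwise adjacent, and any tree decomposition puts a clique entirely inside one bag — forcing width ≥ 4. Combining the bounds, tw(G) = 4.

Treewidth 4.
One optimal decomposition is:
Bags: B1 = {0, 1, 3, 4, 6}  B2 = {0, 1, 2, 3, 4}  B3 = {1, 2, 3, 4, 5}
Tree: B1–B2, B2–B3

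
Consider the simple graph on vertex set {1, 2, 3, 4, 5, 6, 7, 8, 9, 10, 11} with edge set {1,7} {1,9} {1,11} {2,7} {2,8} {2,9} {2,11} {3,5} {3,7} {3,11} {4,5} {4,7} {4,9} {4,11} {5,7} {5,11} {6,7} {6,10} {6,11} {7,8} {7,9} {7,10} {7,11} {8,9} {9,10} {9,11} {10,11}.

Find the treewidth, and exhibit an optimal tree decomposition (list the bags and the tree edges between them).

Treewidth 3.
One optimal decomposition is:
Bags: B1 = {4, 7, 9, 11}  B2 = {7, 9, 10, 11}  B3 = {2, 7, 9, 11}  B4 = {1, 7, 9, 11}  B5 = {6, 7, 10, 11}  B6 = {4, 5, 7, 11}  B7 = {3, 5, 7, 11}  B8 = {2, 7, 8, 9}
Tree: B1–B2, B2–B3, B3–B4, B2–B5, B1–B6, B6–B7, B3–B8

Each bag holds 4 vertices, so the decomposition has width 3, which upper-bounds the treewidth. On the other hand G contains the 4-clique {2, 7, 8, 9}. A clique must lie in a single bag of any decomposition, so no decomposition can have width below 3. Hence tw(G) = 3 exactly.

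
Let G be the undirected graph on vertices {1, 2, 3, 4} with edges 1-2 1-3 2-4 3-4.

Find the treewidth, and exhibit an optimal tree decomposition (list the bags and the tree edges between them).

Every bag has size at most 3, so the width is 3 − 1 = 2 and tw(G) ≤ 2. For the lower bound, G contains the cycle 4–2–1–3–4, so G is not a forest; only forests have treewidth ≤ 1, hence tw(G) ≥ 2. Hence tw(G) = 2 exactly.

Treewidth 2.
One such decomposition:
Bags: B1 = {1, 2, 4}  B2 = {1, 3, 4}
Tree: B1–B2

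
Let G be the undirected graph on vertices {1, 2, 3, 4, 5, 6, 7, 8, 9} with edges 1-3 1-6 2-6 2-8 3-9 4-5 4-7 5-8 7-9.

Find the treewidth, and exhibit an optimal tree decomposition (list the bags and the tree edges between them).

Every bag has size at most 3, so the width is 3 − 1 = 2 and tw(G) ≤ 2. Since 5–8–2–6–1–3–9–7–4–5 is a cycle in G, G is not acyclic. Forests are exactly the graphs of treewidth ≤ 1, so tw(G) ≥ 2. Therefore the treewidth is 2.

Treewidth 2.
One optimal decomposition is:
Bags: B1 = {2, 5, 8}  B2 = {2, 5, 6}  B3 = {1, 5, 6}  B4 = {1, 3, 5}  B5 = {3, 5, 9}  B6 = {5, 7, 9}  B7 = {4, 5, 7}
Tree: B1–B2, B2–B3, B3–B4, B4–B5, B5–B6, B6–B7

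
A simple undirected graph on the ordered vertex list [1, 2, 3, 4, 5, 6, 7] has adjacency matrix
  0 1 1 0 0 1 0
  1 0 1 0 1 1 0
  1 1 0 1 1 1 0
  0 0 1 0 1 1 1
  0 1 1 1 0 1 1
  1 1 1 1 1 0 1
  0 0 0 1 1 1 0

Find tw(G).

3

A width-3 tree decomposition is:
Bags: B1 = {4, 5, 6, 7}  B2 = {3, 4, 5, 6}  B3 = {2, 3, 5, 6}  B4 = {1, 2, 3, 6}
Tree: B1–B2, B2–B3, B3–B4
The largest bag has 4 vertices, giving width 3; this decomposition certifies tw(G) ≤ 3. For the lower bound, the 4 vertices {1, 2, 3, 6} are pairwise adjacent, and any tree decomposition puts a clique entirely inside one bag — forcing width ≥ 3. Hence tw(G) = 3 exactly.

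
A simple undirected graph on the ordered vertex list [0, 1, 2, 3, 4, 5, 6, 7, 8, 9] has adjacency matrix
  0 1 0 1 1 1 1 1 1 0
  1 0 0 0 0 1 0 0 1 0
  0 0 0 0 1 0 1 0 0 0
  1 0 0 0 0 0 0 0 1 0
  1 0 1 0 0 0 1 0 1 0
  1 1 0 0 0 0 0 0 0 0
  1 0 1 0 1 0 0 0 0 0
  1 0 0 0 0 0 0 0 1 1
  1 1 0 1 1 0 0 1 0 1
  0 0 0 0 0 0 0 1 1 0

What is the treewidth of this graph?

2

A width-2 tree decomposition is:
Bags: B1 = {0, 1, 8}  B2 = {0, 7, 8}  B3 = {0, 4, 8}  B4 = {0, 1, 5}  B5 = {0, 4, 6}  B6 = {2, 4, 6}  B7 = {7, 8, 9}  B8 = {0, 3, 8}
Tree: B1–B2, B1–B3, B1–B4, B3–B5, B5–B6, B2–B7, B1–B8
Each bag holds 3 vertices, so the decomposition has width 2, which upper-bounds the treewidth. Conversely, {0, 1, 8} is a clique of size 3, and the vertices of any clique must share a bag in every tree decomposition; so some bag has ≥ 3 vertices and tw(G) ≥ 2. Combining the bounds, tw(G) = 2.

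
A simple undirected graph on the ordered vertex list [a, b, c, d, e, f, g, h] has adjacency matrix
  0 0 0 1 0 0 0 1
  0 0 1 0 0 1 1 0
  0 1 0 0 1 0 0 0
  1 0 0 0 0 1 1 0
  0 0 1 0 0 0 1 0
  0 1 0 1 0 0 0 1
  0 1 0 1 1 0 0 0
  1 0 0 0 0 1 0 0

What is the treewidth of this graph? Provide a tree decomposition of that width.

Each bag holds 3 vertices, so the decomposition has width 2, which upper-bounds the treewidth. Since a–h–f–d–a is a cycle in G, G is not acyclic. Forests are exactly the graphs of treewidth ≤ 1, so tw(G) ≥ 2. Combining the bounds, tw(G) = 2.

Treewidth 2.
Bags: B1 = {a, d, h}  B2 = {d, f, h}  B3 = {d, f, g}  B4 = {b, f, g}  B5 = {b, e, g}  B6 = {b, c, e}
Tree: B1–B2, B2–B3, B3–B4, B4–B5, B5–B6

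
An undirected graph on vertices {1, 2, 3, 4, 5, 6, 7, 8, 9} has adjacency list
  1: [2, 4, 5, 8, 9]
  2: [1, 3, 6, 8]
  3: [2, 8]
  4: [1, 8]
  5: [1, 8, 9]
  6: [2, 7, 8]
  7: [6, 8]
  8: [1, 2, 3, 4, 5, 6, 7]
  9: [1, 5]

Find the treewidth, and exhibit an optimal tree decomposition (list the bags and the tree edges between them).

Each bag holds 3 vertices, so the decomposition has width 2, which upper-bounds the treewidth. Conversely, {1, 2, 8} is a clique of size 3, and the vertices of any clique must share a bag in every tree decomposition; so some bag has ≥ 3 vertices and tw(G) ≥ 2. The upper and lower bounds meet at 2, so that is the treewidth.

Treewidth 2.
Bags: B1 = {2, 6, 8}  B2 = {1, 2, 8}  B3 = {1, 5, 8}  B4 = {6, 7, 8}  B5 = {1, 5, 9}  B6 = {1, 4, 8}  B7 = {2, 3, 8}
Tree: B1–B2, B2–B3, B1–B4, B3–B5, B3–B6, B2–B7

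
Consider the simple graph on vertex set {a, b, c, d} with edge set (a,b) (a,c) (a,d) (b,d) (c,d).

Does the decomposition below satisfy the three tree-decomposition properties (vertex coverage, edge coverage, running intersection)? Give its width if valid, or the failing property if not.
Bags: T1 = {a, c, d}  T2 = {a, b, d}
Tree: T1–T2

Yes; width 2.

Checking the three conditions: (i) the bags cover all of {a, b, c, d}; (ii) for each edge, some bag contains both endpoints; (iii) the bags containing any fixed vertex form a subtree. All hold, so the decomposition is valid with width 3 − 1 = 2.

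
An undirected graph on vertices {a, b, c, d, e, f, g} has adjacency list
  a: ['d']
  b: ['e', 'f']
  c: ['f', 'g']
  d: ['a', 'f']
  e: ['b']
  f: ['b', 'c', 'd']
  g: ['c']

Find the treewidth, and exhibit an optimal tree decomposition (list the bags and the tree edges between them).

Treewidth 1.
Bags: B1 = {d, f}  B2 = {b, f}  B3 = {a, d}  B4 = {b, e}  B5 = {c, f}  B6 = {c, g}
Tree: B1–B2, B1–B3, B2–B4, B1–B5, B5–B6

Each bag holds 2 vertices, so the decomposition has width 1, which upper-bounds the treewidth. Any graph with an edge has treewidth ≥ 1, and G has the edge f–d. Hence tw(G) = 1 exactly.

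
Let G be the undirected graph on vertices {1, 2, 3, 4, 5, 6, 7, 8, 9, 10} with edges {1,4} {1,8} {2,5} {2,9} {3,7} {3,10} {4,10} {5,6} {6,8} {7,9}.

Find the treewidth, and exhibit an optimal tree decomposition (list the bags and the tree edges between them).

Treewidth 2.
One such decomposition:
Bags: B1 = {5, 6, 8}  B2 = {2, 5, 8}  B3 = {2, 8, 9}  B4 = {7, 8, 9}  B5 = {3, 7, 8}  B6 = {3, 8, 10}  B7 = {4, 8, 10}  B8 = {1, 4, 8}
Tree: B1–B2, B2–B3, B3–B4, B4–B5, B5–B6, B6–B7, B7–B8

Every bag has size at most 3, so the width is 3 − 1 = 2 and tw(G) ≤ 2. Since 8–6–5–2–9–7–3–10–4–1–8 is a cycle in G, G is not acyclic. Forests are exactly the graphs of treewidth ≤ 1, so tw(G) ≥ 2. The upper and lower bounds meet at 2, so that is the treewidth.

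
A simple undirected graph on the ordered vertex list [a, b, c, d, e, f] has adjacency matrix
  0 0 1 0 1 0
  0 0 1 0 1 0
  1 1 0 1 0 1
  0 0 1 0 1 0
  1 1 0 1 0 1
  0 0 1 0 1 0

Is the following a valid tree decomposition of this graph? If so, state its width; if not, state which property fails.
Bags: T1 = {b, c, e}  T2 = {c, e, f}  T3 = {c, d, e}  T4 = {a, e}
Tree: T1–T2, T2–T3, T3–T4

No — edge (c,a) lies in no bag.

A tree decomposition must satisfy three properties: every vertex lies in some bag; for every edge, both endpoints lie together in some bag; and for every vertex, the bags containing it form a connected subtree. Here edge (c,a) lies in no bag, so the decomposition is invalid.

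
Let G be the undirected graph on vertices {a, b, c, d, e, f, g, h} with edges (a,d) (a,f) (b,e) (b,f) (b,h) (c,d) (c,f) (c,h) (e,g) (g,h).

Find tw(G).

2

A width-2 tree decomposition is:
Bags: B1 = {a, d, f}  B2 = {c, d, f}  B3 = {b, c, f}  B4 = {b, c, h}  B5 = {b, e, h}  B6 = {e, g, h}
Tree: B1–B2, B2–B3, B3–B4, B4–B5, B5–B6
Every bag has size at most 3, so the width is 3 − 1 = 2 and tw(G) ≤ 2. The edges a–d–c–f–a form a cycle, so G is not a tree and its treewidth is at least 2. Combining the bounds, tw(G) = 2.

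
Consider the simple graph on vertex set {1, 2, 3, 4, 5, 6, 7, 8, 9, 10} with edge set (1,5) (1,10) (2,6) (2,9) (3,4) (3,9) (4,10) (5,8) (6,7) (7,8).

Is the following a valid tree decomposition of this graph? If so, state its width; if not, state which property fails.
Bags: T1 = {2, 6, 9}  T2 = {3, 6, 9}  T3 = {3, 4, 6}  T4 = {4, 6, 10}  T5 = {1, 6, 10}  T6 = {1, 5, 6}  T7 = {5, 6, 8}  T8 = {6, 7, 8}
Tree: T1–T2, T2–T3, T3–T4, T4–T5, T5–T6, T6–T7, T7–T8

Vertex coverage: the bags together contain {1, 2, 3, 4, 5, 6, 7, 8, 9, 10}, the full vertex set. Edge coverage: each edge of G has both endpoints in at least one bag. Running intersection: for every vertex, the bags containing it form a connected subtree. All three properties hold, so this is a valid tree decomposition of width max|bag| − 1 = 2, and hence tw(G) ≤ 2.

Yes; width 2.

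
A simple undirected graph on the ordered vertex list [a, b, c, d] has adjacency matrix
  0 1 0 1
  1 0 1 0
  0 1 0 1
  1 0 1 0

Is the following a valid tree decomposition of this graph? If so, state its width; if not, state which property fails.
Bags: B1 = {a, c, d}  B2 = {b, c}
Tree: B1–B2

A tree decomposition must satisfy three properties: every vertex lies in some bag; for every edge, both endpoints lie together in some bag; and for every vertex, the bags containing it form a connected subtree. Here edge (a,b) lies in no bag, so the decomposition is invalid.

No — edge (a,b) lies in no bag.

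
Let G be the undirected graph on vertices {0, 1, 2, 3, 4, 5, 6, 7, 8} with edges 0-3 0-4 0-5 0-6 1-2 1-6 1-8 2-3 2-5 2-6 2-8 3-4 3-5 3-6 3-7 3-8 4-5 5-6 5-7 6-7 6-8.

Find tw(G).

3

A width-3 tree decomposition is:
Bags: B1 = {2, 3, 5, 6}  B2 = {2, 3, 6, 8}  B3 = {0, 3, 5, 6}  B4 = {0, 3, 4, 5}  B5 = {1, 2, 6, 8}  B6 = {3, 5, 6, 7}
Tree: B1–B2, B1–B3, B3–B4, B2–B5, B1–B6
Every bag has size at most 4, so the width is 4 − 1 = 3 and tw(G) ≤ 3. For the lower bound, the 4 vertices {1, 2, 6, 8} are pairwise adjacent, and any tree decomposition puts a clique entirely inside one bag — forcing width ≥ 3. Therefore the treewidth is 3.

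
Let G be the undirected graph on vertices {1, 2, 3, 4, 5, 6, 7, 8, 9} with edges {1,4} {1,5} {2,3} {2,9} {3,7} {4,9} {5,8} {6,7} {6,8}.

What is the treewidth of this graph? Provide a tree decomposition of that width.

Each bag holds 3 vertices, so the decomposition has width 2, which upper-bounds the treewidth. For the lower bound, G contains the cycle 8–5–1–4–9–2–3–7–6–8, so G is not a forest; only forests have treewidth ≤ 1, hence tw(G) ≥ 2. Hence tw(G) = 2 exactly.

Treewidth 2.
One such decomposition:
Bags: B1 = {1, 5, 8}  B2 = {1, 4, 8}  B3 = {4, 8, 9}  B4 = {2, 8, 9}  B5 = {2, 3, 8}  B6 = {3, 7, 8}  B7 = {6, 7, 8}
Tree: B1–B2, B2–B3, B3–B4, B4–B5, B5–B6, B6–B7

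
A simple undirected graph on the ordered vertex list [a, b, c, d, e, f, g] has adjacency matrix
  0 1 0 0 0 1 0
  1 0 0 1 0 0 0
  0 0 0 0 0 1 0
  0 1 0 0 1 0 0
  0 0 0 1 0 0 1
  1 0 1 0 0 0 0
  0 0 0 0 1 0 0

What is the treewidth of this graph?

A width-1 tree decomposition is:
Bags: B1 = {c, f}  B2 = {a, f}  B3 = {a, b}  B4 = {b, d}  B5 = {d, e}  B6 = {e, g}
Tree: B1–B2, B2–B3, B3–B4, B4–B5, B5–B6
Each bag holds 2 vertices, so the decomposition has width 1, which upper-bounds the treewidth. Since G has at least one edge (e.g. c–f), it is not an edgeless graph, so tw(G) ≥ 1. Combining the bounds, tw(G) = 1.

1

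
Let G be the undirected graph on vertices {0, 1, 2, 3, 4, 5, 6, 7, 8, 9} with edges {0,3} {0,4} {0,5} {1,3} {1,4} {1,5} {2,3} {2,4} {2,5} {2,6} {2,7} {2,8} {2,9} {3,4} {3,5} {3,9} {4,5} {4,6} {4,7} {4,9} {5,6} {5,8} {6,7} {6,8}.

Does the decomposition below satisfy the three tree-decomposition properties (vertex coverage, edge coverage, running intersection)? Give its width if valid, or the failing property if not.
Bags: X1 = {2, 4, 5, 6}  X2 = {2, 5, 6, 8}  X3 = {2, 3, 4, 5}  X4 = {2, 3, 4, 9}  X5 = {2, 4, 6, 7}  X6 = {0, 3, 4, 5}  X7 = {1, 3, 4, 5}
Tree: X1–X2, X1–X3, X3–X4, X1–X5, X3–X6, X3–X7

Yes; width 3.

Checking the three conditions: (i) the bags cover all of {0, 1, 2, 3, 4, 5, 6, 7, 8, 9}; (ii) for each edge, some bag contains both endpoints; (iii) the bags containing any fixed vertex form a subtree. All hold, so the decomposition is valid with width 4 − 1 = 3.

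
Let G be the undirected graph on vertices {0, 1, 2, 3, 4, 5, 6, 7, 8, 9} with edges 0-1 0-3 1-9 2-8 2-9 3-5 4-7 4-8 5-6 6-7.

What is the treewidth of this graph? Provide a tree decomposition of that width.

Treewidth 2.
Bags: B1 = {5, 6, 7}  B2 = {4, 5, 7}  B3 = {4, 5, 8}  B4 = {2, 5, 8}  B5 = {2, 5, 9}  B6 = {1, 5, 9}  B7 = {0, 1, 5}  B8 = {0, 3, 5}
Tree: B1–B2, B2–B3, B3–B4, B4–B5, B5–B6, B6–B7, B7–B8

The largest bag has 3 vertices, giving width 2; this decomposition certifies tw(G) ≤ 2. The edges 5–6–7–4–8–2–9–1–0–3–5 form a cycle, so G is not a tree and its treewidth is at least 2. The upper and lower bounds meet at 2, so that is the treewidth.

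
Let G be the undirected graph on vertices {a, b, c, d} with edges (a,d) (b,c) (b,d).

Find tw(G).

A width-1 tree decomposition is:
Bags: B1 = {a, d}  B2 = {b, d}  B3 = {b, c}
Tree: B1–B2, B2–B3
Each bag holds 2 vertices, so the decomposition has width 1, which upper-bounds the treewidth. Since G has at least one edge (e.g. a–d), it is not an edgeless graph, so tw(G) ≥ 1. Combining the bounds, tw(G) = 1.

1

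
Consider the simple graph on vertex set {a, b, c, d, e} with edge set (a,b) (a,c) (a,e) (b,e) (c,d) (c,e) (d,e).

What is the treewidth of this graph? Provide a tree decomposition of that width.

The largest bag has 3 vertices, giving width 2; this decomposition certifies tw(G) ≤ 2. On the other hand G contains the 3-clique {c, d, e}. A clique must lie in a single bag of any decomposition, so no decomposition can have width below 2. Combining the bounds, tw(G) = 2.

Treewidth 2.
One optimal decomposition is:
Bags: B1 = {a, b, e}  B2 = {a, c, e}  B3 = {c, d, e}
Tree: B1–B2, B2–B3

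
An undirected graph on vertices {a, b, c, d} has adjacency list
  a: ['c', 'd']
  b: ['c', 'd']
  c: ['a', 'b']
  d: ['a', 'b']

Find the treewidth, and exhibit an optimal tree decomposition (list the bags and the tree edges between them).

Treewidth 2.
Bags: B1 = {a, b, d}  B2 = {a, b, c}
Tree: B1–B2

The largest bag has 3 vertices, giving width 2; this decomposition certifies tw(G) ≤ 2. The edges b–d–a–c–b form a cycle, so G is not a tree and its treewidth is at least 2. Combining the bounds, tw(G) = 2.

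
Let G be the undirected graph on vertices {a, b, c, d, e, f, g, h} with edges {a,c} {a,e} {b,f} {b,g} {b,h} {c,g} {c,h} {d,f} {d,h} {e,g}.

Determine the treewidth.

2

A width-2 tree decomposition is:
Bags: B1 = {d, f, h}  B2 = {b, f, h}  B3 = {b, c, h}  B4 = {b, c, g}  B5 = {a, c, g}  B6 = {a, e, g}
Tree: B1–B2, B2–B3, B3–B4, B4–B5, B5–B6
The largest bag has 3 vertices, giving width 2; this decomposition certifies tw(G) ≤ 2. For the lower bound, G contains the cycle d–f–b–h–d, so G is not a forest; only forests have treewidth ≤ 1, hence tw(G) ≥ 2. Combining the bounds, tw(G) = 2.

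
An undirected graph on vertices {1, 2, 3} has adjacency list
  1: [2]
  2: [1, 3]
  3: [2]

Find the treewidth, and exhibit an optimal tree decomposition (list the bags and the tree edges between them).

Treewidth 1.
Bags: B1 = {2, 3}  B2 = {1, 2}
Tree: B1–B2

Every bag has size at most 2, so the width is 2 − 1 = 1 and tw(G) ≤ 1. Any graph with an edge has treewidth ≥ 1, and G has the edge 3–2. The upper and lower bounds meet at 1, so that is the treewidth.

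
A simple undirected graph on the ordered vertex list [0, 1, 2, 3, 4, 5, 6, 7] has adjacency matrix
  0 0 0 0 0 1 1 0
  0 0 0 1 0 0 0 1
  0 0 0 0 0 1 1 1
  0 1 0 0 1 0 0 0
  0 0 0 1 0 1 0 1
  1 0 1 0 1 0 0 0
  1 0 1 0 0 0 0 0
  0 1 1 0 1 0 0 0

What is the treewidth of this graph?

A width-2 tree decomposition is:
Bags: B1 = {0, 5, 6}  B2 = {2, 5, 6}  B3 = {2, 4, 5}  B4 = {2, 4, 7}  B5 = {3, 4, 7}  B6 = {1, 3, 7}
Tree: B1–B2, B2–B3, B3–B4, B4–B5, B5–B6
Every bag has size at most 3, so the width is 3 − 1 = 2 and tw(G) ≤ 2. The edges 0–6–2–5–0 form a cycle, so G is not a tree and its treewidth is at least 2. Combining the bounds, tw(G) = 2.

2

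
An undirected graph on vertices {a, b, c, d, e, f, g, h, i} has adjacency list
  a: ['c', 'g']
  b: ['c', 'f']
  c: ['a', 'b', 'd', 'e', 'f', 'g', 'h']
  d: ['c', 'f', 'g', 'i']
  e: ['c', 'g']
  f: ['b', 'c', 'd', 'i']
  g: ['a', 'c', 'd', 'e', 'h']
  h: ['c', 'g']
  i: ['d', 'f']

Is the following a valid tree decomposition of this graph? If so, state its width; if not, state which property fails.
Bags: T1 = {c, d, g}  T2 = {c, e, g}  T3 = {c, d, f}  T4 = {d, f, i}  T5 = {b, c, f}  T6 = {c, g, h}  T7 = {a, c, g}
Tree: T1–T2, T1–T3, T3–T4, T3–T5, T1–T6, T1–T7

Yes; width 2.

Checking the three conditions: (i) the bags cover all of {a, b, c, d, e, f, g, h, i}; (ii) for each edge, some bag contains both endpoints; (iii) the bags containing any fixed vertex form a subtree. All hold, so the decomposition is valid with width 3 − 1 = 2.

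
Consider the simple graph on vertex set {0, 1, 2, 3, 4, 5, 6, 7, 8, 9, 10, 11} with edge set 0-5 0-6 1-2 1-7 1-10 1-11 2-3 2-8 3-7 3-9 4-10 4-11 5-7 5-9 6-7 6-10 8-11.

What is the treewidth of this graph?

3

A width-3 tree decomposition is:
Bags: B1 = {4, 8, 10, 11}  B2 = {1, 8, 10, 11}  B3 = {1, 2, 8, 10}  B4 = {1, 2, 6, 10}  B5 = {1, 2, 6, 7}  B6 = {2, 3, 6, 7}  B7 = {0, 3, 6, 7}  B8 = {0, 3, 5, 7}  B9 = {0, 3, 5, 9}
Tree: B1–B2, B2–B3, B3–B4, B4–B5, B5–B6, B6–B7, B7–B8, B8–B9
The largest bag has 4 vertices, giving width 3; this decomposition certifies tw(G) ≤ 3. For the lower bound: the 4 vertex sets {4,8,11}, {10}, {1}, {2,3,6,7} are disjoint, each induces a connected subgraph, and every pair is joined by at least one edge of G. Contracting each set to a single vertex therefore yields K_{4} as a minor, and since treewidth is minor-monotone, tw(G) ≥ tw(K_{4}) = 3. Combining the bounds, tw(G) = 3.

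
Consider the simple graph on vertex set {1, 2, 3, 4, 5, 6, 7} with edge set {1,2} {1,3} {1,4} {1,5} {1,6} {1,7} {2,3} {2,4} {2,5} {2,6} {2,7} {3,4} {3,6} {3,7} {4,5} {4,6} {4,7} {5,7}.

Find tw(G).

A width-4 tree decomposition is:
Bags: B1 = {1, 2, 3, 4, 7}  B2 = {1, 2, 4, 5, 7}  B3 = {1, 2, 3, 4, 6}
Tree: B1–B2, B1–B3
The largest bag has 5 vertices, giving width 4; this decomposition certifies tw(G) ≤ 4. Conversely, {1, 2, 3, 4, 6} is a clique of size 5, and the vertices of any clique must share a bag in every tree decomposition; so some bag has ≥ 5 vertices and tw(G) ≥ 4. Combining the bounds, tw(G) = 4.

4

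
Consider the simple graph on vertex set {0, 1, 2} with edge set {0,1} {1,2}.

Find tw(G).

1

A width-1 tree decomposition is:
Bags: B1 = {1, 2}  B2 = {0, 1}
Tree: B1–B2
The largest bag has 2 vertices, giving width 1; this decomposition certifies tw(G) ≤ 1. Since G has at least one edge (e.g. 1–2), it is not an edgeless graph, so tw(G) ≥ 1. The upper and lower bounds meet at 1, so that is the treewidth.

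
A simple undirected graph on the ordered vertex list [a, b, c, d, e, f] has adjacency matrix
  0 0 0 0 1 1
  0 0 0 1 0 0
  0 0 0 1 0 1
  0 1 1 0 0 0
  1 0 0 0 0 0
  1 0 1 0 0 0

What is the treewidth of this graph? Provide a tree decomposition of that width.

The largest bag has 2 vertices, giving width 1; this decomposition certifies tw(G) ≤ 1. Any graph with an edge has treewidth ≥ 1, and G has the edge b–d. The upper and lower bounds meet at 1, so that is the treewidth.

Treewidth 1.
Bags: B1 = {b, d}  B2 = {c, d}  B3 = {c, f}  B4 = {a, f}  B5 = {a, e}
Tree: B1–B2, B2–B3, B3–B4, B4–B5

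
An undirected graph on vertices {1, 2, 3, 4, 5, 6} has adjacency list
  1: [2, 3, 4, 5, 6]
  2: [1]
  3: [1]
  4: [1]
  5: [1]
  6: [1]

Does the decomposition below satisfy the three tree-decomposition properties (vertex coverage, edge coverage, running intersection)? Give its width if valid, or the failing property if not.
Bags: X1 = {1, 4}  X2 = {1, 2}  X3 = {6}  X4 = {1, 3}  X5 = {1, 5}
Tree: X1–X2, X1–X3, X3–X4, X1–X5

A tree decomposition must satisfy three properties: every vertex lies in some bag; for every edge, both endpoints lie together in some bag; and for every vertex, the bags containing it form a connected subtree. Here edge (1,6) lies in no bag, so the decomposition is invalid.

No — edge (1,6) lies in no bag.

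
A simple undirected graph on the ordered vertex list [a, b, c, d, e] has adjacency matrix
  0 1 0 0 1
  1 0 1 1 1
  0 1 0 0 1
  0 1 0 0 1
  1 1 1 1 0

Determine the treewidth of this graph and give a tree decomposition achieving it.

The largest bag has 3 vertices, giving width 2; this decomposition certifies tw(G) ≤ 2. On the other hand G contains the 3-clique {b, d, e}. A clique must lie in a single bag of any decomposition, so no decomposition can have width below 2. Hence tw(G) = 2 exactly.

Treewidth 2.
One optimal decomposition is:
Bags: B1 = {a, b, e}  B2 = {b, d, e}  B3 = {b, c, e}
Tree: B1–B2, B1–B3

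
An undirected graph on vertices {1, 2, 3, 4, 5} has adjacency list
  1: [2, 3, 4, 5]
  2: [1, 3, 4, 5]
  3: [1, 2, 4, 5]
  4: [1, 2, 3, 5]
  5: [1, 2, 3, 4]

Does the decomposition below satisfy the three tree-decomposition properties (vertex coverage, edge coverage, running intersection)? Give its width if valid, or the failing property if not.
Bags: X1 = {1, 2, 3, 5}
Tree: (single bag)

No — vertex 4 appears in no bag.

A tree decomposition must satisfy three properties: every vertex lies in some bag; for every edge, both endpoints lie together in some bag; and for every vertex, the bags containing it form a connected subtree. Here vertex 4 appears in no bag, so the decomposition is invalid.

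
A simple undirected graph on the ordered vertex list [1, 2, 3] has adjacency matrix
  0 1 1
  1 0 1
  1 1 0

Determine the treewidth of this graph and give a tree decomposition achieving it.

Treewidth 2.
One such decomposition:
Bags: B1 = {1, 2, 3}
Tree: (single bag)

With just one bag of size 3, the width is 3 − 1 = 2, so tw(G) ≤ 2. For the lower bound, the 3 vertices {1, 2, 3} are pairwise adjacent, and any tree decomposition puts a clique entirely inside one bag — forcing width ≥ 2. The upper and lower bounds meet at 2, so that is the treewidth.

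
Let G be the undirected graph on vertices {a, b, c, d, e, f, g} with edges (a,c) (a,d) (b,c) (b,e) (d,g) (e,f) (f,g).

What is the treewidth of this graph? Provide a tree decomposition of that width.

Treewidth 2.
One such decomposition:
Bags: B1 = {a, c, d}  B2 = {c, d, g}  B3 = {c, f, g}  B4 = {c, e, f}  B5 = {b, c, e}
Tree: B1–B2, B2–B3, B3–B4, B4–B5

Each bag holds 3 vertices, so the decomposition has width 2, which upper-bounds the treewidth. For the lower bound, G contains the cycle c–a–d–g–f–e–b–c, so G is not a forest; only forests have treewidth ≤ 1, hence tw(G) ≥ 2. Hence tw(G) = 2 exactly.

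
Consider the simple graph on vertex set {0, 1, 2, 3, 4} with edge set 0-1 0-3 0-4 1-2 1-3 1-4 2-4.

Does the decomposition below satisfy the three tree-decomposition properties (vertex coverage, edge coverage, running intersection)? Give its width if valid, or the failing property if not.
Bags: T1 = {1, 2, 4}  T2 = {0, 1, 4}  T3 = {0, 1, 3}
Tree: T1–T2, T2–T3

Vertex coverage: the bags together contain {0, 1, 2, 3, 4}, the full vertex set. Edge coverage: each edge of G has both endpoints in at least one bag. Running intersection: for every vertex, the bags containing it form a connected subtree. All three properties hold, so this is a valid tree decomposition of width max|bag| − 1 = 2, and hence tw(G) ≤ 2.

Yes; width 2.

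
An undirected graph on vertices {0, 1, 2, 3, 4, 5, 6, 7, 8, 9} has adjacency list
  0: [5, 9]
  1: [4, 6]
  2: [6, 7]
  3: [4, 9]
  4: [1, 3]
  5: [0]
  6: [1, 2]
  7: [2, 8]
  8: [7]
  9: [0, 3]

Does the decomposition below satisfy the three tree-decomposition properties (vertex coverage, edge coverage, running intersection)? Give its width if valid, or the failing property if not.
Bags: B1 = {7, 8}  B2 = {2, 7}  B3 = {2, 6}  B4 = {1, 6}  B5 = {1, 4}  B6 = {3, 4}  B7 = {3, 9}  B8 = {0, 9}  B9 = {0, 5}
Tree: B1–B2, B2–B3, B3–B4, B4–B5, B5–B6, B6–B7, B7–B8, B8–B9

Yes; width 1.

Checking the three conditions: (i) the bags cover all of {0, 1, 2, 3, 4, 5, 6, 7, 8, 9}; (ii) for each edge, some bag contains both endpoints; (iii) the bags containing any fixed vertex form a subtree. All hold, so the decomposition is valid with width 2 − 1 = 1.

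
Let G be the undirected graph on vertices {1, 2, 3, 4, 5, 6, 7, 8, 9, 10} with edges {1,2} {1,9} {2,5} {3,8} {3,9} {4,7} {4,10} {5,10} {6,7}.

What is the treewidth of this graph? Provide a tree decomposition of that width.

Treewidth 1.
One optimal decomposition is:
Bags: B1 = {3, 8}  B2 = {3, 9}  B3 = {1, 9}  B4 = {1, 2}  B5 = {2, 5}  B6 = {5, 10}  B7 = {4, 10}  B8 = {4, 7}  B9 = {6, 7}
Tree: B1–B2, B2–B3, B3–B4, B4–B5, B5–B6, B6–B7, B7–B8, B8–B9

Each bag holds 2 vertices, so the decomposition has width 1, which upper-bounds the treewidth. Any graph with an edge has treewidth ≥ 1, and G has the edge 8–3. Hence tw(G) = 1 exactly.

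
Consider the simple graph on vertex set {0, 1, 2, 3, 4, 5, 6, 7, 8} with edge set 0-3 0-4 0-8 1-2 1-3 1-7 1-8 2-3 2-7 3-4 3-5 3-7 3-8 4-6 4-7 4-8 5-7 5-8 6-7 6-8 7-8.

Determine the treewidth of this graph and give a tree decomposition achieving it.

The largest bag has 4 vertices, giving width 3; this decomposition certifies tw(G) ≤ 3. On the other hand G contains the 4-clique {0, 3, 4, 8}. A clique must lie in a single bag of any decomposition, so no decomposition can have width below 3. Hence tw(G) = 3 exactly.

Treewidth 3.
One optimal decomposition is:
Bags: B1 = {3, 4, 7, 8}  B2 = {3, 5, 7, 8}  B3 = {1, 3, 7, 8}  B4 = {0, 3, 4, 8}  B5 = {4, 6, 7, 8}  B6 = {1, 2, 3, 7}
Tree: B1–B2, B1–B3, B1–B4, B1–B5, B3–B6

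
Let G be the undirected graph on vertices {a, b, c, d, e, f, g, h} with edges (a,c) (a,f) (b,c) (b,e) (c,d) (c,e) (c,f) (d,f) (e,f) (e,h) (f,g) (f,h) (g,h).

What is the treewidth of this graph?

A width-2 tree decomposition is:
Bags: B1 = {c, e, f}  B2 = {e, f, h}  B3 = {f, g, h}  B4 = {a, c, f}  B5 = {b, c, e}  B6 = {c, d, f}
Tree: B1–B2, B2–B3, B1–B4, B1–B5, B1–B6
The largest bag has 3 vertices, giving width 2; this decomposition certifies tw(G) ≤ 2. On the other hand G contains the 3-clique {f, g, h}. A clique must lie in a single bag of any decomposition, so no decomposition can have width below 2. Combining the bounds, tw(G) = 2.

2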